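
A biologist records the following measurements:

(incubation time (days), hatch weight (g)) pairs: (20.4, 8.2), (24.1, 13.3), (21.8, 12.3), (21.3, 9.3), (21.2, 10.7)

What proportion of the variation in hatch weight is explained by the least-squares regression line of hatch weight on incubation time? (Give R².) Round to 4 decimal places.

0.7554

n = 5, Σx = 108.8, Σy = 53.8, Σxy = 1180.88, Σx² = 2375.34, Σy² = 596.4
Sxx = Σx² − (Σx)²/n = 2375.34 − 2367.488 = 7.852
Sxy = Σxy − (Σx)(Σy)/n = 1180.88 − 1170.688 = 10.192
Syy = Σy² − (Σy)²/n = 596.4 − 578.888 = 17.512
R² = Sxy²/(Sxx·Syy) = (10.192)²/(7.852·17.512) = 0.755445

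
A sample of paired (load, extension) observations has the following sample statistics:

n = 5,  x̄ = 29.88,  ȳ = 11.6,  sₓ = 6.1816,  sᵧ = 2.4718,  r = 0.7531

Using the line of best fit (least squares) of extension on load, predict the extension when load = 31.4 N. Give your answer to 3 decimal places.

12.058

b = r · sᵧ/sₓ = 0.7531 · 2.4718/6.1816 = 0.301138
a = ȳ − b·x̄ = 11.6 − 0.301138·29.88 = 2.602007
ŷ(31.4) = a + b·31.4 = 2.602007 + 0.301138·31.4 = 12.057729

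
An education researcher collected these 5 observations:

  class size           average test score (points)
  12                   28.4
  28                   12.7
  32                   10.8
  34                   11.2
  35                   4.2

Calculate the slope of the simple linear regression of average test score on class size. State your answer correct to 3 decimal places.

n = 5, Σx = 141, Σy = 67.3, Σxy = 1569.8, Σx² = 4333
Sxx = Σx² − (Σx)²/n = 4333 − 3976.2 = 356.8
Sxy = Σxy − (Σx)(Σy)/n = 1569.8 − 1897.86 = -328.06
b = Sxy/Sxx = -328.06/356.8 = -0.919451

-0.919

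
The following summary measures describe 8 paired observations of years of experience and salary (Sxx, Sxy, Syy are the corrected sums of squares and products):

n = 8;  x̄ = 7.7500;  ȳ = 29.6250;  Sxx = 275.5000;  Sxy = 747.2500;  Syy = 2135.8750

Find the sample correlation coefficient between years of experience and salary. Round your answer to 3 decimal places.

0.974

r = Sxy/√(Sxx·Syy) = 747.25/√(588433.5625) = 747.25/767.094233 = 0.974131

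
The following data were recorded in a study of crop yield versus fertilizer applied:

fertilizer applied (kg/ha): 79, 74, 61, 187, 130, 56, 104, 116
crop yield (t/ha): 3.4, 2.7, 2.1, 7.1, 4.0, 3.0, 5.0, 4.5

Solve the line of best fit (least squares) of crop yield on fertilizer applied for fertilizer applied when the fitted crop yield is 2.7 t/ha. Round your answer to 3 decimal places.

62.860

n = 8, Σx = 807, Σy = 31.8, Σxy = 3654.2, Σx² = 94715
Sxx = Σx² − (Σx)²/n = 94715 − 81406.125 = 13308.875
Sxy = Σxy − (Σx)(Σy)/n = 3654.2 − 3207.825 = 446.375
b = Sxy/Sxx = 446.375/13308.875 = 0.033540
a = ȳ − b·x̄ = 3.975 − 0.033540·100.875 = 0.591688
Set a + b·x = 2.7: x = (2.7 − 0.591688) / 0.033540 = 62.860291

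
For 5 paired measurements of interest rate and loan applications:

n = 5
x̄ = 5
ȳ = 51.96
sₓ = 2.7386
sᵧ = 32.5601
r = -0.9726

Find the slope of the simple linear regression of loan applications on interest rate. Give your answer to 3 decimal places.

b = r · sᵧ/sₓ = -0.9726 · 32.5601/2.7386 = -11.563556

-11.564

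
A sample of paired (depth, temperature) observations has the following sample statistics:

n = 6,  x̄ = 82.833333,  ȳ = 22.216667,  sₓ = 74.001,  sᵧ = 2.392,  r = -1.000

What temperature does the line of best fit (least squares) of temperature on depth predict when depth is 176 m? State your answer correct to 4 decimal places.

b = r · sᵧ/sₓ = -1 · 2.392/74.001 = -0.032324
a = ȳ − b·x̄ = 22.216667 − (-0.032324)·82.833333 = 24.894162
ŷ(176) = a + b·176 = 24.894162 + (-0.032324)·176 = 19.205158

19.2052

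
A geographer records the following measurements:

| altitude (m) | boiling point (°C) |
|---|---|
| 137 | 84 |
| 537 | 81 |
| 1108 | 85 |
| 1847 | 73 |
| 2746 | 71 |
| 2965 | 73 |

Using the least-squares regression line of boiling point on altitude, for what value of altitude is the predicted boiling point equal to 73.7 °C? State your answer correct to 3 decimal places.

2439.878

n = 6, Σx = 9340, Σy = 467, Σxy = 695427, Σx² = 21277952
Sxx = Σx² − (Σx)²/n = 21277952 − 14539266.666667 = 6738685.333333
Sxy = Σxy − (Σx)(Σy)/n = 695427 − 726963.333333 = -31536.333333
b = Sxy/Sxx = -31536.333333/6738685.333333 = -0.004680
a = ȳ − b·x̄ = 77.833333 − (-0.004680)·1556.666667 = 85.118368
Set a + b·x = 73.7: x = (73.7 − 85.118368) / (-0.004680) = 2439.877547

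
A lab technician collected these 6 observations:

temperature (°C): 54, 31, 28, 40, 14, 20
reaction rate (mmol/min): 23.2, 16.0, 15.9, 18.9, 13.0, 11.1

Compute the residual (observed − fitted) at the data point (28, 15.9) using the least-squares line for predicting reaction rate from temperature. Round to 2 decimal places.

0.46

n = 6, Σx = 187, Σy = 98.1, Σxy = 3354, Σx² = 6857
Sxx = Σx² − (Σx)²/n = 6857 − 5828.166667 = 1028.833333
Sxy = Σxy − (Σx)(Σy)/n = 3354 − 3057.45 = 296.55
b = Sxy/Sxx = 296.55/1028.833333 = 0.288239
a = ȳ − b·x̄ = 16.35 − 0.288239·31.166667 = 7.366548
ŷ(28) = 7.366548 + 0.288239·28 = 15.437243
residual = y − ŷ = 15.9 − 15.437243 = 0.462757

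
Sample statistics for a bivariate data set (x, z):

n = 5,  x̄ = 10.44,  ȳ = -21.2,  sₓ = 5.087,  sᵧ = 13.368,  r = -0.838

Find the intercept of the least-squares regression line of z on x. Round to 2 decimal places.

b = r · sᵧ/sₓ = -0.838 · 13.368/5.087 = -2.202159
a = ȳ − b·x̄ = -21.2 − (-2.202159)·10.44 = 1.790542

1.79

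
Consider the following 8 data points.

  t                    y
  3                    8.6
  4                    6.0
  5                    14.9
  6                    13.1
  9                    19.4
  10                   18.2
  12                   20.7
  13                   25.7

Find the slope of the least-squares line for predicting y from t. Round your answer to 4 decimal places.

1.6166

n = 8, Σx = 62, Σy = 126.6, Σxy = 1142, Σx² = 580
Sxx = Σx² − (Σx)²/n = 580 − 480.5 = 99.5
Sxy = Σxy − (Σx)(Σy)/n = 1142 − 981.15 = 160.85
b = Sxy/Sxx = 160.85/99.5 = 1.616583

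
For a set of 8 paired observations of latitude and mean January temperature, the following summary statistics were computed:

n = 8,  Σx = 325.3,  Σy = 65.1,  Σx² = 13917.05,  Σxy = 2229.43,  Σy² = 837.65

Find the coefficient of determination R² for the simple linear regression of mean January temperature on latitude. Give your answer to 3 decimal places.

Sxx = Σx² − (Σx)²/n = 13917.05 − 13227.51125 = 689.53875
Sxy = Σxy − (Σx)(Σy)/n = 2229.43 − 2647.12875 = -417.69875
Syy = Σy² − (Σy)²/n = 837.65 − 529.75125 = 307.89875
R² = Sxy²/(Sxx·Syy) = (-417.69875)²/(689.53875·307.89875) = 0.821788

0.822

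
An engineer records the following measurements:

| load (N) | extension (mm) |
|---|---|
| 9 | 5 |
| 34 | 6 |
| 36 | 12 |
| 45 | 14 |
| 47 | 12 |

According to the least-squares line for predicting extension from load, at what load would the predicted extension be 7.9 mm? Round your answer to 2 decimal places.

25.44

n = 5, Σx = 171, Σy = 49, Σxy = 1875, Σx² = 6767
Sxx = Σx² − (Σx)²/n = 6767 − 5848.2 = 918.8
Sxy = Σxy − (Σx)(Σy)/n = 1875 − 1675.8 = 199.2
b = Sxy/Sxx = 199.2/918.8 = 0.216805
a = ȳ − b·x̄ = 9.8 − 0.216805·34.2 = 2.385285
Set a + b·x = 7.9: x = (7.9 − 2.385285) / 0.216805 = 25.436345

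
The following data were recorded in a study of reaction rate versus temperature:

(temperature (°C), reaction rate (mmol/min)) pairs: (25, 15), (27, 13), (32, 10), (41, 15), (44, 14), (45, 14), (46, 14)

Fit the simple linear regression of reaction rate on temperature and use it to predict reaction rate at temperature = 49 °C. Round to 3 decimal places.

14.127

n = 7, Σx = 260, Σy = 95, Σxy = 3551, Σx² = 10136
Sxx = Σx² − (Σx)²/n = 10136 − 9657.142857 = 478.857143
Sxy = Σxy − (Σx)(Σy)/n = 3551 − 3528.571429 = 22.428571
b = Sxy/Sxx = 22.428571/478.857143 = 0.046838
a = ȳ − b·x̄ = 13.571429 − 0.046838·37.142857 = 11.831742
ŷ(49) = a + b·49 = 11.831742 + 0.046838·49 = 14.126790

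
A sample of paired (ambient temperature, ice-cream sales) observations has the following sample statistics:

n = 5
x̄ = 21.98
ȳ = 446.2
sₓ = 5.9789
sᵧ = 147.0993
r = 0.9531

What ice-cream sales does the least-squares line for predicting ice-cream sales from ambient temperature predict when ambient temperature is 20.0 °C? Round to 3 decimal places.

b = r · sᵧ/sₓ = 0.9531 · 147.0993/5.9789 = 23.449187
a = ȳ − b·x̄ = 446.2 − 23.449187·21.98 = -69.213125
ŷ(20.0) = a + b·20.0 = -69.213125 + 23.449187·20 = 399.770610

399.771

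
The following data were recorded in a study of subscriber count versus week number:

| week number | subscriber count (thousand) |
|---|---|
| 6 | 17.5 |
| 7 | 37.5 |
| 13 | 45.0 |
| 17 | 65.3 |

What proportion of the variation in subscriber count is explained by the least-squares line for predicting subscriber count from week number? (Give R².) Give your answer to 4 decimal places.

0.8631

n = 4, Σx = 43, Σy = 165.3, Σxy = 2062.6, Σx² = 543, Σy² = 8001.59
Sxx = Σx² − (Σx)²/n = 543 − 462.25 = 80.75
Sxy = Σxy − (Σx)(Σy)/n = 2062.6 − 1776.975 = 285.625
Syy = Σy² − (Σy)²/n = 8001.59 − 6831.0225 = 1170.5675
R² = Sxy²/(Sxx·Syy) = (285.625)²/(80.75·1170.5675) = 0.863085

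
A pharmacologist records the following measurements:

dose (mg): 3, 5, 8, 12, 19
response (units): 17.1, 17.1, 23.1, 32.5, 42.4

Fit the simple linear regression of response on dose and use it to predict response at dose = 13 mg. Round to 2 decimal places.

n = 5, Σx = 47, Σy = 132.2, Σxy = 1517.2, Σx² = 603
Sxx = Σx² − (Σx)²/n = 603 − 441.8 = 161.2
Sxy = Σxy − (Σx)(Σy)/n = 1517.2 − 1242.68 = 274.52
b = Sxy/Sxx = 274.52/161.2 = 1.702978
a = ȳ − b·x̄ = 26.44 − 1.702978·9.4 = 10.432010
ŷ(13) = a + b·13 = 10.432010 + 1.702978·13 = 32.570720

32.57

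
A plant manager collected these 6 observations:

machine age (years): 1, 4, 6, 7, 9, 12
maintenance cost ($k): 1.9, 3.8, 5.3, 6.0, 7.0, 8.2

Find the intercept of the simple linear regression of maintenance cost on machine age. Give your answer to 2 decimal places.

n = 6, Σx = 39, Σy = 32.2, Σxy = 252.3, Σx² = 327
Sxx = Σx² − (Σx)²/n = 327 − 253.5 = 73.5
Sxy = Σxy − (Σx)(Σy)/n = 252.3 − 209.3 = 43
b = Sxy/Sxx = 43/73.5 = 0.585034
a = ȳ − b·x̄ = 5.366667 − 0.585034·6.5 = 1.563946

1.56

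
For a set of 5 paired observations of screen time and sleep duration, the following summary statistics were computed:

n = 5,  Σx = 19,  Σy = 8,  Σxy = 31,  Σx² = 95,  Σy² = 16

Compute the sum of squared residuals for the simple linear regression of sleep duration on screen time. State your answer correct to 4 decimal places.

Sxx = Σx² − (Σx)²/n = 95 − 72.2 = 22.8
Sxy = Σxy − (Σx)(Σy)/n = 31 − 30.4 = 0.6
Syy = Σy² − (Σy)²/n = 16 − 12.8 = 3.2
b = Sxy/Sxx = 0.6/22.8 = 0.026316
SSE = Syy − b·Sxy = 3.2 − 0.026316·0.6 = 3.184211

3.1842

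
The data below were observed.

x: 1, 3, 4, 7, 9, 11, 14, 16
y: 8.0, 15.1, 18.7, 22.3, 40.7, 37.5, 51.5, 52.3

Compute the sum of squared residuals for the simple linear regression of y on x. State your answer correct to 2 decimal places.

97.34

n = 8, Σx = 65, Σy = 246.1, Σxy = 2620.8, Σx² = 729, Σy² = 9589.27
Sxx = Σx² − (Σx)²/n = 729 − 528.125 = 200.875
Sxy = Σxy − (Σx)(Σy)/n = 2620.8 − 1999.5625 = 621.2375
Syy = Σy² − (Σy)²/n = 9589.27 − 7570.65125 = 2018.61875
b = Sxy/Sxx = 621.2375/200.875 = 3.092657
SSE = Syy − b·Sxy = 2018.61875 − 3.092657·621.2375 = 97.344169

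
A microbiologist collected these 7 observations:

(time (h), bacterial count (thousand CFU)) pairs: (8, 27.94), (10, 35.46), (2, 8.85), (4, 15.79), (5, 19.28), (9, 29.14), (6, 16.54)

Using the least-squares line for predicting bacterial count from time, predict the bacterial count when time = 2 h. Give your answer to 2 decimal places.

8.40

n = 7, Σx = 44, Σy = 153, Σxy = 1116.88, Σx² = 326
Sxx = Σx² − (Σx)²/n = 326 − 276.571429 = 49.428571
Sxy = Σxy − (Σx)(Σy)/n = 1116.88 − 961.714286 = 155.165714
b = Sxy/Sxx = 155.165714/49.428571 = 3.139191
a = ȳ − b·x̄ = 21.857143 − 3.139191·6.285714 = 2.125087
ŷ(2) = a + b·2 = 2.125087 + 3.139191·2 = 8.403468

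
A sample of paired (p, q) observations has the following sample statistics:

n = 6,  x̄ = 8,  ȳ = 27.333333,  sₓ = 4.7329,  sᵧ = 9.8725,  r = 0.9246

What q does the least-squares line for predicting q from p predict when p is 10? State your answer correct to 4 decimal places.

b = r · sᵧ/sₓ = 0.9246 · 9.8725/4.7329 = 1.928651
a = ȳ − b·x̄ = 27.333333 − 1.928651·8 = 11.904123
ŷ(10) = a + b·10 = 11.904123 + 1.928651·10 = 31.190635

31.1906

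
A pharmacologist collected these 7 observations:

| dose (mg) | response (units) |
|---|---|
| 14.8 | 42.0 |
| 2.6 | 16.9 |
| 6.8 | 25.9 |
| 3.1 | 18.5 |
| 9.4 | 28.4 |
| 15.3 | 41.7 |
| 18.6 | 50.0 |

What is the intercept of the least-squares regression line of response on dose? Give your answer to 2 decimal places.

n = 7, Σx = 70.6, Σy = 223.4, Σxy = 2733.98, Σx² = 950.06
Sxx = Σx² − (Σx)²/n = 950.06 − 712.051429 = 238.008571
Sxy = Σxy − (Σx)(Σy)/n = 2733.98 − 2253.148571 = 480.831429
b = Sxy/Sxx = 480.831429/238.008571 = 2.020227
a = ȳ − b·x̄ = 31.914286 − 2.020227·10.085714 = 11.538850

11.54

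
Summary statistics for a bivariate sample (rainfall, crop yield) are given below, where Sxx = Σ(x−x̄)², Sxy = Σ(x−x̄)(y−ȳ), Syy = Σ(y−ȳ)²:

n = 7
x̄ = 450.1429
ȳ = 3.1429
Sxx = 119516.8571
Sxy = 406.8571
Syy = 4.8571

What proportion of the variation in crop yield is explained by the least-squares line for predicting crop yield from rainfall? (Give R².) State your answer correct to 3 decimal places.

R² = Sxy²/(Sxx·Syy) = (406.8571)²/(119516.8571·4.8571) = 0.285153

0.285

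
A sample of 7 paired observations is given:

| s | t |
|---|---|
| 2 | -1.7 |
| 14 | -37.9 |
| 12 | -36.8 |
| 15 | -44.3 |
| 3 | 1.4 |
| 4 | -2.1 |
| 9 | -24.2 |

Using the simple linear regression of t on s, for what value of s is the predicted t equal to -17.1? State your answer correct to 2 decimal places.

7.39

n = 7, Σx = 59, Σy = -145.6, Σxy = -1862.1, Σx² = 675
Sxx = Σx² − (Σx)²/n = 675 − 497.285714 = 177.714286
Sxy = Σxy − (Σx)(Σy)/n = -1862.1 − (-1227.2) = -634.9
b = Sxy/Sxx = -634.9/177.714286 = -3.572588
a = ȳ − b·x̄ = -20.8 − (-3.572588)·8.428571 = 9.311817
Set a + b·x = -17.1: x = (-17.1 − 9.311817) / (-3.572588) = 7.392908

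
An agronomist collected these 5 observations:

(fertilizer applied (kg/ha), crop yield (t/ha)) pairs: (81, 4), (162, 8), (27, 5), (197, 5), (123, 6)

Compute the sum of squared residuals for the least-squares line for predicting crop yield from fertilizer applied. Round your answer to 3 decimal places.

7.504

n = 5, Σx = 590, Σy = 28, Σxy = 3478, Σx² = 87472, Σy² = 166
Sxx = Σx² − (Σx)²/n = 87472 − 69620 = 17852
Sxy = Σxy − (Σx)(Σy)/n = 3478 − 3304 = 174
Syy = Σy² − (Σy)²/n = 166 − 156.8 = 9.2
b = Sxy/Sxx = 174/17852 = 0.009747
SSE = Syy − b·Sxy = 9.2 − 0.009747·174 = 7.504056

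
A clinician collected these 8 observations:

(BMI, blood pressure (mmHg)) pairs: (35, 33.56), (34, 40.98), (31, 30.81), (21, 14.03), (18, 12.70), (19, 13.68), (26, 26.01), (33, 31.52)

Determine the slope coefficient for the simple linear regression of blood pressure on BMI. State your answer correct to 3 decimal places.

1.466

n = 8, Σx = 217, Σy = 203.29, Σxy = 6022.6, Σx² = 6233
Sxx = Σx² − (Σx)²/n = 6233 − 5886.125 = 346.875
Sxy = Σxy − (Σx)(Σy)/n = 6022.6 − 5514.24125 = 508.35875
b = Sxy/Sxx = 508.35875/346.875 = 1.465539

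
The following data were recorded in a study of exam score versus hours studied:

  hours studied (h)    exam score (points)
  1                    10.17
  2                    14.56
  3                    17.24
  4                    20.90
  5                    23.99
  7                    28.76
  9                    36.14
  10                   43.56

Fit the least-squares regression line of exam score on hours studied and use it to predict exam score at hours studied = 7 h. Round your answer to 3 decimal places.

30.819

n = 8, Σx = 41, Σy = 195.32, Σxy = 1256.74, Σx² = 285
Sxx = Σx² − (Σx)²/n = 285 − 210.125 = 74.875
Sxy = Σxy − (Σx)(Σy)/n = 1256.74 − 1001.015 = 255.725
b = Sxy/Sxx = 255.725/74.875 = 3.415359
a = ȳ − b·x̄ = 24.415 − 3.415359·5.125 = 6.911285
ŷ(7) = a + b·7 = 6.911285 + 3.415359·7 = 30.818798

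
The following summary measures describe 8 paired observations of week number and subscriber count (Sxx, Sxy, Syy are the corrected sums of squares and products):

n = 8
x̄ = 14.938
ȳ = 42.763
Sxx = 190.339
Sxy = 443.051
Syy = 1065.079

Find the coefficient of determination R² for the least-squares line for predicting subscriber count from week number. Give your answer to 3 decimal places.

0.968

R² = Sxy²/(Sxx·Syy) = (443.051)²/(190.339·1065.079) = 0.968273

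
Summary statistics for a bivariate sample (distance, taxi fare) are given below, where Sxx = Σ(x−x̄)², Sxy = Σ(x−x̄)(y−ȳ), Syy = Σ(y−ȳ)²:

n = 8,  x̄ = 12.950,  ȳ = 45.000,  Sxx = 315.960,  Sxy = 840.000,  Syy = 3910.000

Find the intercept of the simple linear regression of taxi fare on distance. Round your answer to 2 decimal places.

10.57

b = Sxy/Sxx = 840/315.96 = 2.658564
a = ȳ − b·x̄ = 45 − 2.658564·12.95 = 10.571591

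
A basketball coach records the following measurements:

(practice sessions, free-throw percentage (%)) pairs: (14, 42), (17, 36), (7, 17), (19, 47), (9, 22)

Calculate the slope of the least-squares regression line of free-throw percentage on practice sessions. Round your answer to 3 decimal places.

n = 5, Σx = 66, Σy = 164, Σxy = 2410, Σx² = 976
Sxx = Σx² − (Σx)²/n = 976 − 871.2 = 104.8
Sxy = Σxy − (Σx)(Σy)/n = 2410 − 2164.8 = 245.2
b = Sxy/Sxx = 245.2/104.8 = 2.339695

2.340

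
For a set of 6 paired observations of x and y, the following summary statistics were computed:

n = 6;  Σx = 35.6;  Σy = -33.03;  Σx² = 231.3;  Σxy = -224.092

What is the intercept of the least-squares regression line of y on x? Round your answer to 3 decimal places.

Sxx = Σx² − (Σx)²/n = 231.3 − 211.226667 = 20.073333
Sxy = Σxy − (Σx)(Σy)/n = -224.092 − (-195.978) = -28.114
b = Sxy/Sxx = -28.114/20.073333 = -1.400565
a = ȳ − b·x̄ = -5.505 − (-1.400565)·5.933333 = 2.805017

2.805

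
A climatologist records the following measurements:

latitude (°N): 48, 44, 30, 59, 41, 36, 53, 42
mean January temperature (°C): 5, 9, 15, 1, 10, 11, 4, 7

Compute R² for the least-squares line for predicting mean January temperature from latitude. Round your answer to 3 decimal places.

n = 8, Σx = 353, Σy = 62, Σxy = 2457, Σx² = 16171, Σy² = 618
Sxx = Σx² − (Σx)²/n = 16171 − 15576.125 = 594.875
Sxy = Σxy − (Σx)(Σy)/n = 2457 − 2735.75 = -278.75
Syy = Σy² − (Σy)²/n = 618 − 480.5 = 137.5
R² = Sxy²/(Sxx·Syy) = (-278.75)²/(594.875·137.5) = 0.949951

0.950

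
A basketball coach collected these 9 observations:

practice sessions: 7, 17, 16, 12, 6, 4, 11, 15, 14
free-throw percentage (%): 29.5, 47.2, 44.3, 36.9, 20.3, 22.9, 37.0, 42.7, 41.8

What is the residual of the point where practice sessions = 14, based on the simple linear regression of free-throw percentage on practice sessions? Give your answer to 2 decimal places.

0.65

n = 9, Σx = 102, Σy = 322.6, Σxy = 4006.6, Σx² = 1332
Sxx = Σx² − (Σx)²/n = 1332 − 1156 = 176
Sxy = Σxy − (Σx)(Σy)/n = 4006.6 − 3656.133333 = 350.466667
b = Sxy/Sxx = 350.466667/176 = 1.991288
a = ȳ − b·x̄ = 35.844444 − 1.991288·11.333333 = 13.276515
ŷ(14) = 13.276515 + 1.991288·14 = 41.154545
residual = y − ŷ = 41.8 − 41.154545 = 0.645455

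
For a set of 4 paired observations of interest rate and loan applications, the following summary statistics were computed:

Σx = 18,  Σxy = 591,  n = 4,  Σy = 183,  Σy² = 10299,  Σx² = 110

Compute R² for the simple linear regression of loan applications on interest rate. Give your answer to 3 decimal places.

0.967

Sxx = Σx² − (Σx)²/n = 110 − 81 = 29
Sxy = Σxy − (Σx)(Σy)/n = 591 − 823.5 = -232.5
Syy = Σy² − (Σy)²/n = 10299 − 8372.25 = 1926.75
R² = Sxy²/(Sxx·Syy) = (-232.5)²/(29·1926.75) = 0.967437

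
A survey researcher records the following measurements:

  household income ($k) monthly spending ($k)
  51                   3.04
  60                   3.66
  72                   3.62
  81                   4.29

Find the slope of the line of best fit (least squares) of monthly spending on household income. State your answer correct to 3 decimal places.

n = 4, Σx = 264, Σy = 14.61, Σxy = 982.77, Σx² = 17946
Sxx = Σx² − (Σx)²/n = 17946 − 17424 = 522
Sxy = Σxy − (Σx)(Σy)/n = 982.77 − 964.26 = 18.51
b = Sxy/Sxx = 18.51/522 = 0.035460

0.035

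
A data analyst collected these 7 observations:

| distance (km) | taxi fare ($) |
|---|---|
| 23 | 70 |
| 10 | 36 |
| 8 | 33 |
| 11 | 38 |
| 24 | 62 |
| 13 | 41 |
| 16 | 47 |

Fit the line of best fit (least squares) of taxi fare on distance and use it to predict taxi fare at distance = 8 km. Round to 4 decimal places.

n = 7, Σx = 105, Σy = 327, Σxy = 5425, Σx² = 1815
Sxx = Σx² − (Σx)²/n = 1815 − 1575 = 240
Sxy = Σxy − (Σx)(Σy)/n = 5425 − 4905 = 520
b = Sxy/Sxx = 520/240 = 2.166667
a = ȳ − b·x̄ = 46.714286 − 2.166667·15 = 14.214286
ŷ(8) = a + b·8 = 14.214286 + 2.166667·8 = 31.547619

31.5476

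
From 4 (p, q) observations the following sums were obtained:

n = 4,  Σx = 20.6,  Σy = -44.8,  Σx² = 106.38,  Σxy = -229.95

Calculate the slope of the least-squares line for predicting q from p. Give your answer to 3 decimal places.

2.655

Sxx = Σx² − (Σx)²/n = 106.38 − 106.09 = 0.29
Sxy = Σxy − (Σx)(Σy)/n = -229.95 − (-230.72) = 0.77
b = Sxy/Sxx = 0.77/0.29 = 2.655172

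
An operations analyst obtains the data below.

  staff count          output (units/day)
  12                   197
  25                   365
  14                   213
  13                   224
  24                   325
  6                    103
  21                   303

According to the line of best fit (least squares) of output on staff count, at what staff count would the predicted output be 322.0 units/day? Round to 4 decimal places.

n = 7, Σx = 115, Σy = 1730, Σxy = 32164, Σx² = 2187
Sxx = Σx² − (Σx)²/n = 2187 − 1889.285714 = 297.714286
Sxy = Σxy − (Σx)(Σy)/n = 32164 − 28421.428571 = 3742.571429
b = Sxy/Sxx = 3742.571429/297.714286 = 12.571017
a = ȳ − b·x̄ = 247.142857 − 12.571017·16.428571 = 40.619002
Set a + b·x = 322.0: x = (322.0 − 40.619002) / 12.571017 = 22.383312

22.3833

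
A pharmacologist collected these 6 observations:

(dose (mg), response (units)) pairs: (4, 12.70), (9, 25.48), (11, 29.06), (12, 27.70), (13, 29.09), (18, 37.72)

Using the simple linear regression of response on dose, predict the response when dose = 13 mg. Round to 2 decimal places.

30.10

n = 6, Σx = 67, Σy = 161.75, Σxy = 1989.31, Σx² = 855
Sxx = Σx² − (Σx)²/n = 855 − 748.166667 = 106.833333
Sxy = Σxy − (Σx)(Σy)/n = 1989.31 − 1806.208333 = 183.101667
b = Sxy/Sxx = 183.101667/106.833333 = 1.713900
a = ȳ − b·x̄ = 26.958333 − 1.713900·11.166667 = 7.819782
ŷ(13) = a + b·13 = 7.819782 + 1.713900·13 = 30.100484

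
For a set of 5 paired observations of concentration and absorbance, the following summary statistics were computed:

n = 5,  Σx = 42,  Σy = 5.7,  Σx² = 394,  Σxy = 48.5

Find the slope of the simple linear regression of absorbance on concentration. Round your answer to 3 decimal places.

0.015

Sxx = Σx² − (Σx)²/n = 394 − 352.8 = 41.2
Sxy = Σxy − (Σx)(Σy)/n = 48.5 − 47.88 = 0.62
b = Sxy/Sxx = 0.62/41.2 = 0.015049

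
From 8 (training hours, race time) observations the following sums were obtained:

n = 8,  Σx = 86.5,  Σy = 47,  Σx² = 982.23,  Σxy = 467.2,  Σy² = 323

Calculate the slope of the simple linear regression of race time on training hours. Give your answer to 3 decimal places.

Sxx = Σx² − (Σx)²/n = 982.23 − 935.28125 = 46.94875
Sxy = Σxy − (Σx)(Σy)/n = 467.2 − 508.1875 = -40.9875
b = Sxy/Sxx = -40.9875/46.94875 = -0.873026

-0.873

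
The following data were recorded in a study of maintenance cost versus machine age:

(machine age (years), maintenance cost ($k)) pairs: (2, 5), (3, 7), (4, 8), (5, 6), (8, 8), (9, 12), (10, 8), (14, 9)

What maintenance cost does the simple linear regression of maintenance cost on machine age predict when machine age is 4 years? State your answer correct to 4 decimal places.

6.9433

n = 8, Σx = 55, Σy = 63, Σxy = 471, Σx² = 495
Sxx = Σx² − (Σx)²/n = 495 − 378.125 = 116.875
Sxy = Σxy − (Σx)(Σy)/n = 471 − 433.125 = 37.875
b = Sxy/Sxx = 37.875/116.875 = 0.324064
a = ȳ − b·x̄ = 7.875 − 0.324064·6.875 = 5.647059
ŷ(4) = a + b·4 = 5.647059 + 0.324064·4 = 6.943316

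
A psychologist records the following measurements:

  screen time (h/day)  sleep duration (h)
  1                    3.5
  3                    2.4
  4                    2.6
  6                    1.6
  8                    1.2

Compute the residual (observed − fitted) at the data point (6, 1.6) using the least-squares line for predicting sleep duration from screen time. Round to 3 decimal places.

-0.144

n = 5, Σx = 22, Σy = 11.3, Σxy = 40.3, Σx² = 126
Sxx = Σx² − (Σx)²/n = 126 − 96.8 = 29.2
Sxy = Σxy − (Σx)(Σy)/n = 40.3 − 49.72 = -9.42
b = Sxy/Sxx = -9.42/29.2 = -0.322603
a = ȳ − b·x̄ = 2.26 − (-0.322603)·4.4 = 3.679452
ŷ(6) = 3.679452 + (-0.322603)·6 = 1.743836
residual = y − ŷ = 1.6 − 1.743836 = -0.143836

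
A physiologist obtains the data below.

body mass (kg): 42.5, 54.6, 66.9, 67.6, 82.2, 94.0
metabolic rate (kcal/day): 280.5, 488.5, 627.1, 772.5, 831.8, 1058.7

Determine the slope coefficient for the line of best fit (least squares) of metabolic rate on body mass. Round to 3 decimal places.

n = 6, Σx = 407.8, Σy = 4059.1, Σxy = 300659.1, Σx² = 29425.62
Sxx = Σx² − (Σx)²/n = 29425.62 − 27716.806667 = 1708.813333
Sxy = Σxy − (Σx)(Σy)/n = 300659.1 − 275883.496667 = 24775.603333
b = Sxy/Sxx = 24775.603333/1708.813333 = 14.498718

14.499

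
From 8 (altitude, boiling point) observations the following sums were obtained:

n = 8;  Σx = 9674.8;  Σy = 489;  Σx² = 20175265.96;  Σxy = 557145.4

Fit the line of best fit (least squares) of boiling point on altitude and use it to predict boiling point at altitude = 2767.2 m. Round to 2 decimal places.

Sxx = Σx² − (Σx)²/n = 20175265.96 − 11700219.38 = 8475046.58
Sxy = Σxy − (Σx)(Σy)/n = 557145.4 − 591372.15 = -34226.75
b = Sxy/Sxx = -34226.75/8475046.58 = -0.004039
a = ȳ − b·x̄ = 61.125 − (-0.004039)·1209.35 = 66.008999
ŷ(2767.2) = a + b·2767.2 = 66.008999 + (-0.004039)·2767.2 = 54.833572

54.83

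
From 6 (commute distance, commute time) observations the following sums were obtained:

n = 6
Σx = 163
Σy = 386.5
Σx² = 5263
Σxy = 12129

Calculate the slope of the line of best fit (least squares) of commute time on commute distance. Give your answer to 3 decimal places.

1.951

Sxx = Σx² − (Σx)²/n = 5263 − 4428.166667 = 834.833333
Sxy = Σxy − (Σx)(Σy)/n = 12129 − 10499.916667 = 1629.083333
b = Sxy/Sxx = 1629.083333/834.833333 = 1.951388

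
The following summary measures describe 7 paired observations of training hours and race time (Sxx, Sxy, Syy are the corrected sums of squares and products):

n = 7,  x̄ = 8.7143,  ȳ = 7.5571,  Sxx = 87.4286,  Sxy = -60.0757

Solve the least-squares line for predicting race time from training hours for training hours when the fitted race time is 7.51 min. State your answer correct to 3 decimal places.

8.783

b = Sxy/Sxx = -60.0757/87.4286 = -0.687140
a = ȳ − b·x̄ = 7.5571 − (-0.687140)·8.7143 = 13.545045
Set a + b·x = 7.51: x = (7.51 − 13.545045) / (-0.687140) = 8.782845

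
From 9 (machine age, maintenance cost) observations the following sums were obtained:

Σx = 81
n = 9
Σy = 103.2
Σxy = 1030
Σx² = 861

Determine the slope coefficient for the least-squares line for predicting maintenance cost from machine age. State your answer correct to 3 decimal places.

Sxx = Σx² − (Σx)²/n = 861 − 729 = 132
Sxy = Σxy − (Σx)(Σy)/n = 1030 − 928.8 = 101.2
b = Sxy/Sxx = 101.2/132 = 0.766667

0.767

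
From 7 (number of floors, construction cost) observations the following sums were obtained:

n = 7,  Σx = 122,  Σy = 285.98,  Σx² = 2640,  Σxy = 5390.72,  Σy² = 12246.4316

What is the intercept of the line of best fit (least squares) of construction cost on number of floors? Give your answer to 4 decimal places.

27.0632

Sxx = Σx² − (Σx)²/n = 2640 − 2126.285714 = 513.714286
Sxy = Σxy − (Σx)(Σy)/n = 5390.72 − 4984.222857 = 406.497143
b = Sxy/Sxx = 406.497143/513.714286 = 0.791290
a = ȳ − b·x̄ = 40.854286 − 0.791290·17.428571 = 27.063226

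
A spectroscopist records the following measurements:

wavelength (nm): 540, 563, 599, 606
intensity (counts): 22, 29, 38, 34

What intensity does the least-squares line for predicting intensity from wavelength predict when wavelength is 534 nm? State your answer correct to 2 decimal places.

n = 4, Σx = 2308, Σy = 123, Σxy = 71573, Σx² = 1334606
Sxx = Σx² − (Σx)²/n = 1334606 − 1331716 = 2890
Sxy = Σxy − (Σx)(Σy)/n = 71573 − 70971 = 602
b = Sxy/Sxx = 602/2890 = 0.208304
a = ȳ − b·x̄ = 30.75 − 0.208304·577 = -89.441696
ŷ(534) = a + b·534 = -89.441696 + 0.208304·534 = 21.792907

21.79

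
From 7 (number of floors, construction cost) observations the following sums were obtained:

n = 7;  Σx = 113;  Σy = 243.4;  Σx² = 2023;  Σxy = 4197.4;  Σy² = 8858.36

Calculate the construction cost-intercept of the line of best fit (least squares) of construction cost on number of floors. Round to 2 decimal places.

13.00

Sxx = Σx² − (Σx)²/n = 2023 − 1824.142857 = 198.857143
Sxy = Σxy − (Σx)(Σy)/n = 4197.4 − 3929.171429 = 268.228571
b = Sxy/Sxx = 268.228571/198.857143 = 1.348851
a = ȳ − b·x̄ = 34.771429 − 1.348851·16.142857 = 12.997126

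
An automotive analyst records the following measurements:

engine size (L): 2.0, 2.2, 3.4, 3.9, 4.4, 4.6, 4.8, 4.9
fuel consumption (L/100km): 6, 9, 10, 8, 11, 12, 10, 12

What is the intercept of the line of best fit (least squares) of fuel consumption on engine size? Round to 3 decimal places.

n = 8, Σx = 30.2, Σy = 78, Σxy = 307.4, Σx² = 123.18
Sxx = Σx² − (Σx)²/n = 123.18 − 114.005 = 9.175
Sxy = Σxy − (Σx)(Σy)/n = 307.4 − 294.45 = 12.95
b = Sxy/Sxx = 12.95/9.175 = 1.411444
a = ȳ − b·x̄ = 9.75 − 1.411444·3.775 = 4.421798

4.422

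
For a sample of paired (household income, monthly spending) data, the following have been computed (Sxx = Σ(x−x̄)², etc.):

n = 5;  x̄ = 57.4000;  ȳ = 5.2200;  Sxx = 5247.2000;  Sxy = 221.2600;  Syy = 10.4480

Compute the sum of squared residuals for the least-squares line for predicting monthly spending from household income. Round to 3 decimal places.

1.118

b = Sxy/Sxx = 221.26/5247.2 = 0.042167
SSE = Syy − b·Sxy = 10.448 − 0.042167·221.26 = 1.118074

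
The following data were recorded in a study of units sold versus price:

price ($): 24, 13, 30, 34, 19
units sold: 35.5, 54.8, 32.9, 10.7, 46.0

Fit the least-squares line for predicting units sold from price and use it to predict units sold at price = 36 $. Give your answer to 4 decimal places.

n = 5, Σx = 120, Σy = 179.9, Σxy = 3789.2, Σx² = 3162
Sxx = Σx² − (Σx)²/n = 3162 − 2880 = 282
Sxy = Σxy − (Σx)(Σy)/n = 3789.2 − 4317.6 = -528.4
b = Sxy/Sxx = -528.4/282 = -1.873759
a = ȳ − b·x̄ = 35.98 − (-1.873759)·24 = 80.950213
ŷ(36) = a + b·36 = 80.950213 + (-1.873759)·36 = 13.494894

13.4949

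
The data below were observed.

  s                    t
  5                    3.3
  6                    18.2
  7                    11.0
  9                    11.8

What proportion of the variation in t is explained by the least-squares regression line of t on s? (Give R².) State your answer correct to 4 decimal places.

0.0997

n = 4, Σx = 27, Σy = 44.3, Σxy = 308.9, Σx² = 191, Σy² = 602.37
Sxx = Σx² − (Σx)²/n = 191 − 182.25 = 8.75
Sxy = Σxy − (Σx)(Σy)/n = 308.9 − 299.025 = 9.875
Syy = Σy² − (Σy)²/n = 602.37 − 490.6225 = 111.7475
R² = Sxy²/(Sxx·Syy) = (9.875)²/(8.75·111.7475) = 0.099731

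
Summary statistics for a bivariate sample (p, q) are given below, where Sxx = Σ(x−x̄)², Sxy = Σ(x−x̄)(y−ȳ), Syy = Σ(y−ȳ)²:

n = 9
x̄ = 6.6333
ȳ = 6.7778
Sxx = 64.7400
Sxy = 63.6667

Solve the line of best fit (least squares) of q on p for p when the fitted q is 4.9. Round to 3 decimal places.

b = Sxy/Sxx = 63.6667/64.74 = 0.983421
a = ȳ − b·x̄ = 6.7778 − 0.983421·6.6333 = 0.254471
Set a + b·x = 4.9: x = (4.9 − 0.254471) / 0.983421 = 4.723844

4.724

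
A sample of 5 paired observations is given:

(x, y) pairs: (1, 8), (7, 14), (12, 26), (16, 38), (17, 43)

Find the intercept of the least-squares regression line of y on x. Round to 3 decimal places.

2.494

n = 5, Σx = 53, Σy = 129, Σxy = 1757, Σx² = 739
Sxx = Σx² − (Σx)²/n = 739 − 561.8 = 177.2
Sxy = Σxy − (Σx)(Σy)/n = 1757 − 1367.4 = 389.6
b = Sxy/Sxx = 389.6/177.2 = 2.198646
a = ȳ − b·x̄ = 25.8 − 2.198646·10.6 = 2.494357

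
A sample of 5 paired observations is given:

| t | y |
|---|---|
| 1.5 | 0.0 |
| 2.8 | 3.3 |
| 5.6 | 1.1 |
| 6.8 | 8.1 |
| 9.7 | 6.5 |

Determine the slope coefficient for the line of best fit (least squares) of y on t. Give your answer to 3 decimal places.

n = 5, Σx = 26.4, Σy = 19, Σxy = 133.53, Σx² = 181.78
Sxx = Σx² − (Σx)²/n = 181.78 − 139.392 = 42.388
Sxy = Σxy − (Σx)(Σy)/n = 133.53 − 100.32 = 33.21
b = Sxy/Sxx = 33.21/42.388 = 0.783476

0.783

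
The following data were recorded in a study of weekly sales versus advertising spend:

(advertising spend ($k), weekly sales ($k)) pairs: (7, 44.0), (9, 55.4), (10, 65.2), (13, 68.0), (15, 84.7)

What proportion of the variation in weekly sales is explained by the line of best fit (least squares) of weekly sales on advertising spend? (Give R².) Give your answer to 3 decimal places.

n = 5, Σx = 54, Σy = 317.3, Σxy = 3613.1, Σx² = 624, Σy² = 21054.29
Sxx = Σx² − (Σx)²/n = 624 − 583.2 = 40.8
Sxy = Σxy − (Σx)(Σy)/n = 3613.1 − 3426.84 = 186.26
Syy = Σy² − (Σy)²/n = 21054.29 − 20135.858 = 918.432
R² = Sxy²/(Sxx·Syy) = (186.26)²/(40.8·918.432) = 0.925832

0.926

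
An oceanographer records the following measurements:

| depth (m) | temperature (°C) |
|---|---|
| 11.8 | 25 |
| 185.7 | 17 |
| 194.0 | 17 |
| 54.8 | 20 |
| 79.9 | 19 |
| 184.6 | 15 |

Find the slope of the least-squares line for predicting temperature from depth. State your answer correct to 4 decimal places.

n = 6, Σx = 710.8, Σy = 113, Σxy = 12133, Σx² = 115723.94
Sxx = Σx² − (Σx)²/n = 115723.94 − 84206.106667 = 31517.833333
Sxy = Σxy − (Σx)(Σy)/n = 12133 − 13386.733333 = -1253.733333
b = Sxy/Sxx = -1253.733333/31517.833333 = -0.039779

-0.0398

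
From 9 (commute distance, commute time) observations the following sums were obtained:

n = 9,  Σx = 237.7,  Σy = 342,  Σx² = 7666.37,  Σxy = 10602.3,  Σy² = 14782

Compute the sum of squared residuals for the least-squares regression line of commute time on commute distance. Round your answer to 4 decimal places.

11.3880

Sxx = Σx² − (Σx)²/n = 7666.37 − 6277.921111 = 1388.448889
Sxy = Σxy − (Σx)(Σy)/n = 10602.3 − 9032.6 = 1569.7
Syy = Σy² − (Σy)²/n = 14782 − 12996 = 1786
b = Sxy/Sxx = 1569.7/1388.448889 = 1.130542
SSE = Syy − b·Sxy = 1786 − 1.130542·1569.7 = 11.387978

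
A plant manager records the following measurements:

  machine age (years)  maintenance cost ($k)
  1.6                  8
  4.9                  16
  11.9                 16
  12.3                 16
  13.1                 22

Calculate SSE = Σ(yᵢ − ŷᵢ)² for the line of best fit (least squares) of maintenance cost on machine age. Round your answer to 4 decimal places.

n = 5, Σx = 43.8, Σy = 78, Σxy = 766.6, Σx² = 491.08, Σy² = 1316
Sxx = Σx² − (Σx)²/n = 491.08 − 383.688 = 107.392
Sxy = Σxy − (Σx)(Σy)/n = 766.6 − 683.28 = 83.32
Syy = Σy² − (Σy)²/n = 1316 − 1216.8 = 99.2
b = Sxy/Sxx = 83.32/107.392 = 0.775849
SSE = Syy − b·Sxy = 99.2 − 0.775849·83.32 = 34.556243

34.5562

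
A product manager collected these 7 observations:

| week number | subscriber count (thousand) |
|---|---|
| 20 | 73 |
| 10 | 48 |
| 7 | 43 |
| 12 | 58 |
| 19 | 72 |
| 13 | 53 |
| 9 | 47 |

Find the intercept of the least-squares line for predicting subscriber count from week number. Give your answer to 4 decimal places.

25.5311

n = 7, Σx = 90, Σy = 394, Σxy = 5417, Σx² = 1304
Sxx = Σx² − (Σx)²/n = 1304 − 1157.142857 = 146.857143
Sxy = Σxy − (Σx)(Σy)/n = 5417 − 5065.714286 = 351.285714
b = Sxy/Sxx = 351.285714/146.857143 = 2.392023
a = ȳ − b·x̄ = 56.285714 − 2.392023·12.857143 = 25.531128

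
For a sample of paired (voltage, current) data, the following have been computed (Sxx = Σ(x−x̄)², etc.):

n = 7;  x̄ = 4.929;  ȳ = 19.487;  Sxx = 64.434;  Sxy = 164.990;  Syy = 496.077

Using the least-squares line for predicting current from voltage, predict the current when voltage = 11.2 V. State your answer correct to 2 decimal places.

35.54

b = Sxy/Sxx = 164.99/64.434 = 2.560605
a = ȳ − b·x̄ = 19.487 − 2.560605·4.929 = 6.865780
ŷ(11.2) = a + b·11.2 = 6.865780 + 2.560605·11.2 = 35.544552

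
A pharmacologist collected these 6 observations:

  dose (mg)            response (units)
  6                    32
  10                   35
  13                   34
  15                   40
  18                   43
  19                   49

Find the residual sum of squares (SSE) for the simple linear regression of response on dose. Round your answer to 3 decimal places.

37.350

n = 6, Σx = 81, Σy = 233, Σxy = 3289, Σx² = 1215, Σy² = 9255
Sxx = Σx² − (Σx)²/n = 1215 − 1093.5 = 121.5
Sxy = Σxy − (Σx)(Σy)/n = 3289 − 3145.5 = 143.5
Syy = Σy² − (Σy)²/n = 9255 − 9048.166667 = 206.833333
b = Sxy/Sxx = 143.5/121.5 = 1.181070
SSE = Syy − b·Sxy = 206.833333 − 1.181070·143.5 = 37.349794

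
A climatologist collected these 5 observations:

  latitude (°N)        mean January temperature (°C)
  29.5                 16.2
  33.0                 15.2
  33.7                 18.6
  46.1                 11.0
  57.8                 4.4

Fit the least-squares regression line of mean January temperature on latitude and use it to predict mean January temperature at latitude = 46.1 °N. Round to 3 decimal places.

10.336

n = 5, Σx = 200.1, Σy = 65.4, Σxy = 2367.74, Σx² = 8560.99
Sxx = Σx² − (Σx)²/n = 8560.99 − 8008.002 = 552.988
Sxy = Σxy − (Σx)(Σy)/n = 2367.74 − 2617.308 = -249.568
b = Sxy/Sxx = -249.568/552.988 = -0.451308
a = ȳ − b·x̄ = 13.08 − (-0.451308)·40.02 = 31.141353
ŷ(46.1) = a + b·46.1 = 31.141353 + (-0.451308)·46.1 = 10.336046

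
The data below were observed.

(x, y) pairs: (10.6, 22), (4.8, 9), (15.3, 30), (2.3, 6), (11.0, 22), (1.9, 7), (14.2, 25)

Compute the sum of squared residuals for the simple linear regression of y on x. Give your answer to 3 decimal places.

11.824

n = 7, Σx = 60.1, Σy = 121, Σxy = 1359.5, Σx² = 701.03, Σy² = 2659
Sxx = Σx² − (Σx)²/n = 701.03 − 516.001429 = 185.028571
Sxy = Σxy − (Σx)(Σy)/n = 1359.5 − 1038.871429 = 320.628571
Syy = Σy² − (Σy)²/n = 2659 − 2091.571429 = 567.428571
b = Sxy/Sxx = 320.628571/185.028571 = 1.732860
SSE = Syy − b·Sxy = 567.428571 − 1.732860·320.628571 = 11.824212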